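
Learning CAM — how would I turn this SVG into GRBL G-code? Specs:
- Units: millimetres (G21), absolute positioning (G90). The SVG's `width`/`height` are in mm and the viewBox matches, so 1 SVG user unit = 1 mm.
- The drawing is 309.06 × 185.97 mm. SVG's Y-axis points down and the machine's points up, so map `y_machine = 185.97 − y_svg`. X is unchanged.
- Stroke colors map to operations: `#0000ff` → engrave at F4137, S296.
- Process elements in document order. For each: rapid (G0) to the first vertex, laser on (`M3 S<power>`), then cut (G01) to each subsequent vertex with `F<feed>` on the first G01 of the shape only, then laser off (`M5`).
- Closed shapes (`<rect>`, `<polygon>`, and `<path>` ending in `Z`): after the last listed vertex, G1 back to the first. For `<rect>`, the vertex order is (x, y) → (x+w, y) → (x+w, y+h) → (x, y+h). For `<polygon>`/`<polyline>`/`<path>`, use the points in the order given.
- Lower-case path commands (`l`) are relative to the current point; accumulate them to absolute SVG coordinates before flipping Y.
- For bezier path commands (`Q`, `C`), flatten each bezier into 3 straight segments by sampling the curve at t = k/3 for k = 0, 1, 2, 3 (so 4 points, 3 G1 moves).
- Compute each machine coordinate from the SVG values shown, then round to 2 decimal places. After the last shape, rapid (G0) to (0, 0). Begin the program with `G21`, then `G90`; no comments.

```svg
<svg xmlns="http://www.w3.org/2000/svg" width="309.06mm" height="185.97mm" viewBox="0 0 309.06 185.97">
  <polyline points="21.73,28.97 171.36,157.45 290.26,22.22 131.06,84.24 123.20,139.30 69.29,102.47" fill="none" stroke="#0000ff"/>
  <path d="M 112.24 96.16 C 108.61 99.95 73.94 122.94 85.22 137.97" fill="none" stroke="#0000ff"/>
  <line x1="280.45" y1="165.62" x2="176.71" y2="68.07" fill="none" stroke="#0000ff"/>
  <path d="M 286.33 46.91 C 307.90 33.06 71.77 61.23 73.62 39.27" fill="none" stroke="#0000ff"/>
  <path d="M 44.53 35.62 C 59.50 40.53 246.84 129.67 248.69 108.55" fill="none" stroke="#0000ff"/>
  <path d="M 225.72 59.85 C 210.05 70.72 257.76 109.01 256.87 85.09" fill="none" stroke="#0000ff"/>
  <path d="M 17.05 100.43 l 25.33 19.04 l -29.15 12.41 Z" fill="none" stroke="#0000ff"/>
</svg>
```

G21
G90
G0 X21.73 Y157.00
M3 S296
G01 X171.36 Y28.52 F4137
G01 X290.26 Y163.75
G01 X131.06 Y101.73
G01 X123.20 Y46.67
G01 X69.29 Y83.50
M5
G0 X112.24 Y89.81
M3 S296
G01 X101.11 Y80.63 F4137
G01 X86.41 Y64.68
G01 X85.22 Y48.00
M5
G0 X280.45 Y20.35
M3 S296
G01 X176.71 Y117.90 F4137
M5
G0 X286.33 Y139.06
M3 S296
G01 X240.36 Y142.32 F4137
G01 X132.74 Y138.04
G01 X73.62 Y146.70
M5
G0 X44.53 Y150.35
M3 S296
G01 X103.70 Y124.57 F4137
G01 X198.26 Y85.85
G01 X248.69 Y77.42
M5
G0 X225.72 Y126.12
M3 S296
G01 X227.03 Y109.43 F4137
G01 X245.71 Y94.38
G01 X256.87 Y100.88
M5
G0 X17.05 Y85.54
M3 S296
G01 X42.38 Y66.50 F4137
G01 X13.23 Y54.09
G01 X17.05 Y85.54
M5
G0 X0.00 Y0.00

Since the viewBox matches the mm dimensions, user units are millimetres directly. The only transform is the Y-flip y_m = 185.97 − y_svg.

Shape 1 is a open polyline drawn with `<polyline>`. Its stroke #0000ff means engrave at S296, F4137. After flipping Y the toolpath is (21.73,157.00) → (171.36,28.52) → (290.26,163.75) → (131.06,101.73) → (123.20,46.67) → (69.29,83.50).

Shape 2 is a cubic bezier drawn with `<path>`. Its stroke #0000ff means engrave at S296, F4137. After flipping Y the toolpath is (112.24,89.81) → (101.11,80.63) → (86.41,64.68) → (85.22,48.00).

Shape 3 is a line segment drawn with `<line>`. Its stroke #0000ff means engrave at S296, F4137. After flipping Y the toolpath is (280.45,20.35) → (176.71,117.90).

Shape 4 is a cubic bezier drawn with `<path>`. Its stroke #0000ff means engrave at S296, F4137. After flipping Y the toolpath is (286.33,139.06) → (240.36,142.32) → (132.74,138.04) → (73.62,146.70).

Shape 5 is a cubic bezier drawn with `<path>`. Its stroke #0000ff means engrave at S296, F4137. After flipping Y the toolpath is (44.53,150.35) → (103.70,124.57) → (198.26,85.85) → (248.69,77.42).

Shape 6 is a cubic bezier drawn with `<path>`. Its stroke #0000ff means engrave at S296, F4137. After flipping Y the toolpath is (225.72,126.12) → (227.03,109.43) → (245.71,94.38) → (256.87,100.88).

Shape 7 is a regular polygon drawn with `<path>`. Its stroke #0000ff means engrave at S296, F4137. After flipping Y the toolpath is (17.05,85.54) → (42.38,66.50) → (13.23,54.09) → (17.05,85.54), returning to the start.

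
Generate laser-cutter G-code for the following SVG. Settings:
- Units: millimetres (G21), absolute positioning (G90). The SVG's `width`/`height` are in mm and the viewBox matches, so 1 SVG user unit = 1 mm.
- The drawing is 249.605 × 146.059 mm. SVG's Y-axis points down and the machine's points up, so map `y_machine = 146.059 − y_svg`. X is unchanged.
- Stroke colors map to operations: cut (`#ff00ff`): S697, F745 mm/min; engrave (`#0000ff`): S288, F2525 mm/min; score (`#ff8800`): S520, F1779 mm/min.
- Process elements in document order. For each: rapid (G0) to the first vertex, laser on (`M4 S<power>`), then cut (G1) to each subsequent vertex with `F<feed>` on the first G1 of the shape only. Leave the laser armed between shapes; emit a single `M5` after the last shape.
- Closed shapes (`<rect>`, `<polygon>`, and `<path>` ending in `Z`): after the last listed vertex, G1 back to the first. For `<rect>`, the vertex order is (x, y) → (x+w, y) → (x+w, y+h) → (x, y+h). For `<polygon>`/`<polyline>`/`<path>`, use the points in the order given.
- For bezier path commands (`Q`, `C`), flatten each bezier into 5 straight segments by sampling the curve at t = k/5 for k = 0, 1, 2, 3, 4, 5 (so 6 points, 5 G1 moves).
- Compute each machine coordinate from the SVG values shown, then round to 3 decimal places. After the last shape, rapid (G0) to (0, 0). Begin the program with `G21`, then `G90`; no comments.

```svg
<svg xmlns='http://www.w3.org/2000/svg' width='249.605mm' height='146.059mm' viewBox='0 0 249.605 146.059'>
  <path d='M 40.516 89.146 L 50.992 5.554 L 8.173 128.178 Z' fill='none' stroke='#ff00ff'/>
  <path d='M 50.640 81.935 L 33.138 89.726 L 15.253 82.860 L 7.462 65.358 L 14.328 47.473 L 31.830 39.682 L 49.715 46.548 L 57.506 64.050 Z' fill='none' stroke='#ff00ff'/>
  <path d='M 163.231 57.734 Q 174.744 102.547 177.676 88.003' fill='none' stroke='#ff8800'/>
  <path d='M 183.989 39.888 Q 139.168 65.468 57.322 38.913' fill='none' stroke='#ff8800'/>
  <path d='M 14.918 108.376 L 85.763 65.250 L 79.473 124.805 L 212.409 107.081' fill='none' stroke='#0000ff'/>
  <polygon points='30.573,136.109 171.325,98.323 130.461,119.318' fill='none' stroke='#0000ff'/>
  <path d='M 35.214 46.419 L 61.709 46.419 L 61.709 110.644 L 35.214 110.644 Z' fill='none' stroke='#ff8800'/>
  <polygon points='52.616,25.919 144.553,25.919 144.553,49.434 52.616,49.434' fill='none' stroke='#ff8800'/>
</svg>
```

1 u = 1 mm; y_m = 146.059 − y.

[1] `<path>` closed polygon, #ff00ff→cut S697 F745: (40.516,56.913) → (50.992,140.505) → (8.173,17.881) → (40.516,56.913) (closed)

[2] `<path>` regular polygon, #ff00ff→cut S697 F745: (50.640,64.124) → (33.138,56.333) → (15.253,63.199) → (7.462,80.701) → (14.328,98.586) → (31.830,106.377) → (49.715,99.511) → (57.506,82.009) → (50.640,64.124) (closed)

[3] `<path>` quadratic bezier, #ff8800→score S520 F1779: (163.231,88.325) → (167.493,72.774) → (171.068,61.972) → (173.957,55.918) → (176.160,54.613) → (177.676,58.056)

[4] `<path>` quadratic bezier, #ff8800→score S520 F1779: (183.989,106.171) → (164.580,98.024) → (142.208,94.049) → (116.875,94.244) → (88.579,98.609) → (57.322,107.146)

[5] `<path>` open polyline, #0000ff→engrave S288 F2525: (14.918,37.683) → (85.763,80.809) → (79.473,21.254) → (212.409,38.978)

[6] `<polygon>` closed polygon, #0000ff→engrave S288 F2525: (30.573,9.950) → (171.325,47.736) → (130.461,26.741) → (30.573,9.950) (closed)

[7] `<path>` rectangle, #ff8800→score S520 F1779: (35.214,99.640) → (61.709,99.640) → (61.709,35.415) → (35.214,35.415) → (35.214,99.640) (closed)

[8] `<polygon>` rectangle, #ff8800→score S520 F1779: (52.616,120.140) → (144.553,120.140) → (144.553,96.625) → (52.616,96.625) → (52.616,120.140) (closed)

G21
G90
G0 X40.516 Y56.913
M4 S697
G1 X50.992 Y140.505 F745
G1 X8.173 Y17.881
G1 X40.516 Y56.913
G0 X50.640 Y64.124
M4 S697
G1 X33.138 Y56.333 F745
G1 X15.253 Y63.199
G1 X7.462 Y80.701
G1 X14.328 Y98.586
G1 X31.830 Y106.377
G1 X49.715 Y99.511
G1 X57.506 Y82.009
G1 X50.640 Y64.124
G0 X163.231 Y88.325
M4 S520
G1 X167.493 Y72.774 F1779
G1 X171.068 Y61.972
G1 X173.957 Y55.918
G1 X176.160 Y54.613
G1 X177.676 Y58.056
G0 X183.989 Y106.171
M4 S520
G1 X164.580 Y98.024 F1779
G1 X142.208 Y94.049
G1 X116.875 Y94.244
G1 X88.579 Y98.609
G1 X57.322 Y107.146
G0 X14.918 Y37.683
M4 S288
G1 X85.763 Y80.809 F2525
G1 X79.473 Y21.254
G1 X212.409 Y38.978
G0 X30.573 Y9.950
M4 S288
G1 X171.325 Y47.736 F2525
G1 X130.461 Y26.741
G1 X30.573 Y9.950
G0 X35.214 Y99.640
M4 S520
G1 X61.709 Y99.640 F1779
G1 X61.709 Y35.415
G1 X35.214 Y35.415
G1 X35.214 Y99.640
G0 X52.616 Y120.140
M4 S520
G1 X144.553 Y120.140 F1779
G1 X144.553 Y96.625
G1 X52.616 Y96.625
G1 X52.616 Y120.140
M5
G0 X0.000 Y0.000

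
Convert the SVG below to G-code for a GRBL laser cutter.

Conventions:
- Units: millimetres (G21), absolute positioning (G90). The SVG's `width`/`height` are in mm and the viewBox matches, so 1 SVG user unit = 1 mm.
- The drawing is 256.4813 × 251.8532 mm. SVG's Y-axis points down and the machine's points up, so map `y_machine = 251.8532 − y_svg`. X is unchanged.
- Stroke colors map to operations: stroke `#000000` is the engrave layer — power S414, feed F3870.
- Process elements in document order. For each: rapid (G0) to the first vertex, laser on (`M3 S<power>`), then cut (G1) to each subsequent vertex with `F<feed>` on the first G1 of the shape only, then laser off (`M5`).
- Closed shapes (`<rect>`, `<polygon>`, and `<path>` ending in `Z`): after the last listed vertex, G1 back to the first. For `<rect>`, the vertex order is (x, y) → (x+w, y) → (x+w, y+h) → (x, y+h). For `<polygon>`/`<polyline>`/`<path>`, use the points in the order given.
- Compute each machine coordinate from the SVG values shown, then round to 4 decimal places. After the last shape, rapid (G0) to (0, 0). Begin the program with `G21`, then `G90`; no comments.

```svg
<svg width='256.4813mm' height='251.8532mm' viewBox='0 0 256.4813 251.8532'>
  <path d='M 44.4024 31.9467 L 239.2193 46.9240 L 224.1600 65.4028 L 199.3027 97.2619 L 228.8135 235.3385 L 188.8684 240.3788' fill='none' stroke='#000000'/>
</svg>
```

G21
G90
G0 X44.4024 Y219.9065
M3 S414
G1 X239.2193 Y204.9292 F3870
G1 X224.1600 Y186.4504
G1 X199.3027 Y154.5913
G1 X228.8135 Y16.5147
G1 X188.8684 Y11.4744
M5
G0 X0.0000 Y0.0000

Since the viewBox matches the mm dimensions, user units are millimetres directly. The only transform is the Y-flip y_m = 251.8532 − y_svg.

Shape 1 is a open polyline drawn with `<path>`. Its stroke #000000 means engrave at S414, F3870. After flipping Y the toolpath is (44.4024,219.9065) → (239.2193,204.9292) → (224.1600,186.4504) → (199.3027,154.5913) → (228.8135,16.5147) → (188.8684,11.4744).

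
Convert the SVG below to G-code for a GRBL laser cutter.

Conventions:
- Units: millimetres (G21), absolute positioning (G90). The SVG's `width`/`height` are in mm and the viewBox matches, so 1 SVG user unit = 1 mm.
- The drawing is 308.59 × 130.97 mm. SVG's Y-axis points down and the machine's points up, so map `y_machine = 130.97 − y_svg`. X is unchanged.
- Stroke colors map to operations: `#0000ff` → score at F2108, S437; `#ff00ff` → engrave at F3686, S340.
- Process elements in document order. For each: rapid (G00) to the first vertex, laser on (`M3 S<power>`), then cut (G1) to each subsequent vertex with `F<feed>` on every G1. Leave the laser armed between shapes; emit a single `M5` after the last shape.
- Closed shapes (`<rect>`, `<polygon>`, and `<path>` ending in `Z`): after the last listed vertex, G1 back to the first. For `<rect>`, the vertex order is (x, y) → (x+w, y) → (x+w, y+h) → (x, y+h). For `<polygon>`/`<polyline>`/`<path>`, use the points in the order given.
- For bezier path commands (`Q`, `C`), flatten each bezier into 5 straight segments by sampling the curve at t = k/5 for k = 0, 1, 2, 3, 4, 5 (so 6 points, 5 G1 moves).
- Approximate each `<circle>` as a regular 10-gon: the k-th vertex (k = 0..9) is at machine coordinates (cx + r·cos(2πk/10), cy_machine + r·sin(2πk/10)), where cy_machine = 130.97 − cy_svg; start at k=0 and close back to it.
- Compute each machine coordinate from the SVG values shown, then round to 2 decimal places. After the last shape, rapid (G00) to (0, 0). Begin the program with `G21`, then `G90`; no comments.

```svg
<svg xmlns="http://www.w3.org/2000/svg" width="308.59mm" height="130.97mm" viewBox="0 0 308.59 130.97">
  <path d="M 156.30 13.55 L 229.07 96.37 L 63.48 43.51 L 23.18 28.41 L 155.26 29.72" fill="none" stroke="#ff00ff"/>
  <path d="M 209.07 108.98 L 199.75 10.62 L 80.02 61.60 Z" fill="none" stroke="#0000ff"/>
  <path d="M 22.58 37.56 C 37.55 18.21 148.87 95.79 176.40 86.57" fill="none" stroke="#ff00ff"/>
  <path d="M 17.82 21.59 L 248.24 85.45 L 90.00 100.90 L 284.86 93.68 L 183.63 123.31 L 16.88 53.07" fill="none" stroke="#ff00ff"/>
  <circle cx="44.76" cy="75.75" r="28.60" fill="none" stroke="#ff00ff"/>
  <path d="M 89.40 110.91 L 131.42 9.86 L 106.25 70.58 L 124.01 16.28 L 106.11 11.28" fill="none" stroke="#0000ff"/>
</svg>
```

1 u = 1 mm; y_m = 130.97 − y.

[1] `<path>` open polyline, #ff00ff→engrave S340 F3686: (156.30,117.42) → (229.07,34.60) → (63.48,87.46) → (23.18,102.56) → (155.26,101.25)

[2] `<path>` closed polygon, #0000ff→score S437 F2108: (209.07,21.99) → (199.75,120.35) → (80.02,69.37) → (209.07,21.99) (closed)

[3] `<path>` cubic bezier, #ff00ff→engrave S340 F3686: (22.58,93.41) → (41.68,94.86) → (75.26,81.86) → (114.67,63.24) → (151.27,47.81) → (176.40,44.40)

[4] `<path>` open polyline, #ff00ff→engrave S340 F3686: (17.82,109.38) → (248.24,45.52) → (90.00,30.07) → (284.86,37.29) → (183.63,7.66) → (16.88,77.90)

[5] `<circle>` circle, #ff00ff→engrave S340 F3686: (73.36,55.22) → (67.90,72.03) → (53.60,82.42) → (35.92,82.42) → (21.62,72.03) → (16.16,55.22) → (21.62,38.41) → (35.92,28.02) → (53.60,28.02) → (67.90,38.41) → (73.36,55.22) (closed)

[6] `<path>` open polyline, #0000ff→score S437 F2108: (89.40,20.06) → (131.42,121.11) → (106.25,60.39) → (124.01,114.69) → (106.11,119.69)

G21
G90
G00 X156.30 Y117.42
M3 S340
G1 X229.07 Y34.60 F3686
G1 X63.48 Y87.46 F3686
G1 X23.18 Y102.56 F3686
G1 X155.26 Y101.25 F3686
G00 X209.07 Y21.99
M3 S437
G1 X199.75 Y120.35 F2108
G1 X80.02 Y69.37 F2108
G1 X209.07 Y21.99 F2108
G00 X22.58 Y93.41
M3 S340
G1 X41.68 Y94.86 F3686
G1 X75.26 Y81.86 F3686
G1 X114.67 Y63.24 F3686
G1 X151.27 Y47.81 F3686
G1 X176.40 Y44.40 F3686
G00 X17.82 Y109.38
M3 S340
G1 X248.24 Y45.52 F3686
G1 X90.00 Y30.07 F3686
G1 X284.86 Y37.29 F3686
G1 X183.63 Y7.66 F3686
G1 X16.88 Y77.90 F3686
G00 X73.36 Y55.22
M3 S340
G1 X67.90 Y72.03 F3686
G1 X53.60 Y82.42 F3686
G1 X35.92 Y82.42 F3686
G1 X21.62 Y72.03 F3686
G1 X16.16 Y55.22 F3686
G1 X21.62 Y38.41 F3686
G1 X35.92 Y28.02 F3686
G1 X53.60 Y28.02 F3686
G1 X67.90 Y38.41 F3686
G1 X73.36 Y55.22 F3686
G00 X89.40 Y20.06
M3 S437
G1 X131.42 Y121.11 F2108
G1 X106.25 Y60.39 F2108
G1 X124.01 Y114.69 F2108
G1 X106.11 Y119.69 F2108
M5
G00 X0.00 Y0.00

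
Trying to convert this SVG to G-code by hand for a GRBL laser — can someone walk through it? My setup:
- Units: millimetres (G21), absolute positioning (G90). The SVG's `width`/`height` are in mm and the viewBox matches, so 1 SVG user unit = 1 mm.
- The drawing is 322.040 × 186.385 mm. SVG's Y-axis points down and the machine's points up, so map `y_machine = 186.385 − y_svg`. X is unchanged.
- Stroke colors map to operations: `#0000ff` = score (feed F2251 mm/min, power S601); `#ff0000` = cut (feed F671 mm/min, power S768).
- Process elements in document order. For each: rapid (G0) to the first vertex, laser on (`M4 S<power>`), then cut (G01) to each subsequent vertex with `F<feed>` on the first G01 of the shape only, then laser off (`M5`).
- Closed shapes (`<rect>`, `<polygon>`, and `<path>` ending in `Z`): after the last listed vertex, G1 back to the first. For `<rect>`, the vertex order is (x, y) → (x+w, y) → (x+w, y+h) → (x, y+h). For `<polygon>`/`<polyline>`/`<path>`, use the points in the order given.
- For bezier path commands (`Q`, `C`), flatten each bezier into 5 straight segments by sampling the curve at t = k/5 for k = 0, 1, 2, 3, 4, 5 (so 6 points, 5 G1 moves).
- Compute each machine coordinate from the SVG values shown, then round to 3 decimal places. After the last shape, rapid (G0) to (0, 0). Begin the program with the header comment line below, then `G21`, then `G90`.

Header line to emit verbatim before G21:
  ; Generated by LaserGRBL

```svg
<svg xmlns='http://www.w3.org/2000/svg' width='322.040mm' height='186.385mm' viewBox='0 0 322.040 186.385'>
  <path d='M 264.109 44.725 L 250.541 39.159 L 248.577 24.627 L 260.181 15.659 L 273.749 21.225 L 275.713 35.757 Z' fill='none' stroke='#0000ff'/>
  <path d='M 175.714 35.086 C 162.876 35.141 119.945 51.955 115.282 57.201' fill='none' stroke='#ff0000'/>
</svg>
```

1 u = 1 mm; y_m = 186.385 − y.

[1] `<path>` regular polygon, #0000ff→score S601 F2251: (264.109,141.660) → (250.541,147.226) → (248.577,161.758) → (260.181,170.726) → (273.749,165.160) → (275.713,150.628) → (264.109,141.660) (closed)

[2] `<path>` cubic bezier, #ff0000→cut S768 F671: (175.714,151.299) → (164.947,149.482) → (150.239,145.002) → (134.871,139.219) → (122.125,133.493) → (115.282,129.184)

; Generated by LaserGRBL
G21
G90
G0 X264.109 Y141.660
M4 S601
G01 X250.541 Y147.226 F2251
G01 X248.577 Y161.758
G01 X260.181 Y170.726
G01 X273.749 Y165.160
G01 X275.713 Y150.628
G01 X264.109 Y141.660
M5
G0 X175.714 Y151.299
M4 S768
G01 X164.947 Y149.482 F671
G01 X150.239 Y145.002
G01 X134.871 Y139.219
G01 X122.125 Y133.493
G01 X115.282 Y129.184
M5
G0 X0.000 Y0.000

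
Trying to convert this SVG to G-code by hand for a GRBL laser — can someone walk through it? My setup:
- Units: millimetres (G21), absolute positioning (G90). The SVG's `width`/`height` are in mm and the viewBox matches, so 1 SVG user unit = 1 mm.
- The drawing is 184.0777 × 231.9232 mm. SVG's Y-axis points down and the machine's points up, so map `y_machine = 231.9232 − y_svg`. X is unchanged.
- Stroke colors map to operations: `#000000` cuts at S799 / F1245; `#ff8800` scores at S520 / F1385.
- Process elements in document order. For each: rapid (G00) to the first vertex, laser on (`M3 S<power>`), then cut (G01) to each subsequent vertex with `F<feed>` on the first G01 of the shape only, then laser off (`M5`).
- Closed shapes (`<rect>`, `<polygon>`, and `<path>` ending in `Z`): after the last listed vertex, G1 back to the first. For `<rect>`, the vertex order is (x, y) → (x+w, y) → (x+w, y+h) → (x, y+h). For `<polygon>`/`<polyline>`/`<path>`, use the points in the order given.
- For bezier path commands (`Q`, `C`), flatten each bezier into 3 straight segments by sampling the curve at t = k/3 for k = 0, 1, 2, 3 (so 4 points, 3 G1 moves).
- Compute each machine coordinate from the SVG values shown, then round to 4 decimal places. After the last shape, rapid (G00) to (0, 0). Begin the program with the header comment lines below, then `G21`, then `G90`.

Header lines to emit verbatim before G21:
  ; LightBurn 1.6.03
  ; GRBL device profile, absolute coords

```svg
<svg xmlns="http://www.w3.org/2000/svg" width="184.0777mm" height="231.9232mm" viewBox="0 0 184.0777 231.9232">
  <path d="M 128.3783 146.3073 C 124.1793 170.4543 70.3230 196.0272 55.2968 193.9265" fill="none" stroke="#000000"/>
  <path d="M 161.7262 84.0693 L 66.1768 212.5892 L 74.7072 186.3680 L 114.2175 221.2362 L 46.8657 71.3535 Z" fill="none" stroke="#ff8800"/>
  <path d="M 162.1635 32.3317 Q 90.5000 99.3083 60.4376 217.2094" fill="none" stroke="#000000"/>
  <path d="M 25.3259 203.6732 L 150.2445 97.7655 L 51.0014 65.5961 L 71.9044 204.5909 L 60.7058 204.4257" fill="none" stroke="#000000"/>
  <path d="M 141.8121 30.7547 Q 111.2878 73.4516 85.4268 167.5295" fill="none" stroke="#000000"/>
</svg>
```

; LightBurn 1.6.03
; GRBL device profile, absolute coords
G21
G90
G00 X128.3783 Y85.6159
M3 S799
G01 X110.9042 Y62.0714 F1245
G01 X79.9891 Y44.0428
G01 X55.2968 Y37.9967
M5
G00 X161.7262 Y147.8539
M3 S520
G01 X66.1768 Y19.3340 F1385
G01 X74.7072 Y45.5552
G01 X114.2175 Y10.6870
G01 X46.8657 Y160.5697
G01 X161.7262 Y147.8539
M5
G00 X162.1635 Y199.5915
M3 S799
G01 X119.0102 Y149.2822 F1245
G01 X85.1015 Y87.6563
G01 X60.4376 Y14.7138
M5
G00 X25.3259 Y28.2500
M3 S799
G01 X150.2445 Y134.1577 F1245
G01 X51.0014 Y166.3271
G01 X71.9044 Y27.3323
G01 X60.7058 Y27.4975
M5
G00 X141.8121 Y201.1685
M3 S799
G01 X121.9807 Y166.9949 F1245
G01 X103.1856 Y121.4033
G01 X85.4268 Y64.3937
M5
G00 X0.0000 Y0.0000

Since the viewBox matches the mm dimensions, user units are millimetres directly. The only transform is the Y-flip y_m = 231.9232 − y_svg.

Shape 1 is a cubic bezier drawn with `<path>`. Its stroke #000000 means cut at S799, F1245. After flipping Y the toolpath is (128.3783,85.6159) → (110.9042,62.0714) → (79.9891,44.0428) → (55.2968,37.9967).

Shape 2 is a closed polygon drawn with `<path>`. Its stroke #ff8800 means score at S520, F1385. After flipping Y the toolpath is (161.7262,147.8539) → (66.1768,19.3340) → (74.7072,45.5552) → (114.2175,10.6870) → (46.8657,160.5697) → (161.7262,147.8539), returning to the start.

Shape 3 is a quadratic bezier drawn with `<path>`. Its stroke #000000 means cut at S799, F1245. After flipping Y the toolpath is (162.1635,199.5915) → (119.0102,149.2822) → (85.1015,87.6563) → (60.4376,14.7138).

Shape 4 is a open polyline drawn with `<path>`. Its stroke #000000 means cut at S799, F1245. After flipping Y the toolpath is (25.3259,28.2500) → (150.2445,134.1577) → (51.0014,166.3271) → (71.9044,27.3323) → (60.7058,27.4975).

Shape 5 is a quadratic bezier drawn with `<path>`. Its stroke #000000 means cut at S799, F1245. After flipping Y the toolpath is (141.8121,201.1685) → (121.9807,166.9949) → (103.1856,121.4033) → (85.4268,64.3937).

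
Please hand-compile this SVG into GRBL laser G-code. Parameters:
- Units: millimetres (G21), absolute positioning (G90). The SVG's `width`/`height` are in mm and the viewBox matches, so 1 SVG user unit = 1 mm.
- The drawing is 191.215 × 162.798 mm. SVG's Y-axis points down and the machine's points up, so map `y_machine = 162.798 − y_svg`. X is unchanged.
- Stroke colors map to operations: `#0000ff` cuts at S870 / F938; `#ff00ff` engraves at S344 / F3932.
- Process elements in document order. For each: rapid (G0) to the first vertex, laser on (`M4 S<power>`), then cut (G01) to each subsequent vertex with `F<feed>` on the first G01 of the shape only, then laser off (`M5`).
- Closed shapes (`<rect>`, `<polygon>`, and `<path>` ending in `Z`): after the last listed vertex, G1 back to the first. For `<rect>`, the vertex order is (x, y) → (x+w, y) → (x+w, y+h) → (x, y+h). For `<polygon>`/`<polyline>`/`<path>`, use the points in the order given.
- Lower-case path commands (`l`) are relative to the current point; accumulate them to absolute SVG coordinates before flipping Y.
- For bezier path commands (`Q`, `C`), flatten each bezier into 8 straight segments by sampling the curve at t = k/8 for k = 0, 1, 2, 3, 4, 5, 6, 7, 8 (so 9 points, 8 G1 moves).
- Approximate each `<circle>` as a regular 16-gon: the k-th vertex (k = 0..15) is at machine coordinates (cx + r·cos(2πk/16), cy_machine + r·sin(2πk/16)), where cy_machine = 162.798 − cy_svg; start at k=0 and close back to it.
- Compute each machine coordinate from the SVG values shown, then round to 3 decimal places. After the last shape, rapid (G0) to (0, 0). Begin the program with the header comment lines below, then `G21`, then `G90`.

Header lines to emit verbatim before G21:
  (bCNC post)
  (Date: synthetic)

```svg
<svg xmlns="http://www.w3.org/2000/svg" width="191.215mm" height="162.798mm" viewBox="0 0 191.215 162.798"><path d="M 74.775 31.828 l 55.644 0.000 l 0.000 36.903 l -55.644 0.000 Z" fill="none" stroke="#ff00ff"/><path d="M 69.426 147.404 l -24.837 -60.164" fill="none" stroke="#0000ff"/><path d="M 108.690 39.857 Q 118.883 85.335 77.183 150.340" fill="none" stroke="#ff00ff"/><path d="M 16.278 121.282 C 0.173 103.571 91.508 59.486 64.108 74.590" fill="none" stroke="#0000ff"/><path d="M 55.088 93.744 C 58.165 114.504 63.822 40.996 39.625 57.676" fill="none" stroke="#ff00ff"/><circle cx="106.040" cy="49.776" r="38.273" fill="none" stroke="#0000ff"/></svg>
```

viewBox `0 0 191.215 162.798` with mm width/height → 1 unit = 1 mm. Flip: y_m = 162.798 − y_svg.

**Shape 1** — `<path>` rectangle, stroke `#ff00ff` → engrave (S344, F3932). Machine vertices: (74.775,130.970) → (130.419,130.970) → (130.419,94.067) → (74.775,94.067) → (74.775,130.970). Closed: final G1 returns to the first vertex.

**Shape 2** — `<path>` line segment, stroke `#0000ff` → cut (S870, F938). Machine vertices: (69.426,15.394) → (44.589,75.558). Open path.

**Shape 3** — `<path>` quadratic bezier, stroke `#ff00ff` → engrave (S344, F3932). Control points (SVG): P0=(108.690,39.857), P1=(118.883,85.335), P2=(77.183,150.340); sampled at t=k/8. Machine vertices: (108.690,122.941) → (110.427,111.266) → (110.543,98.982) → (109.037,86.087) → (105.910,72.581) → (101.161,58.466) → (94.790,43.740) → (86.797,28.404) → (77.183,12.458). Open path.

**Shape 4** — `<path>` cubic bezier, stroke `#0000ff` → cut (S870, F938). Control points (SVG): P0=(16.278,121.282), P1=(0.173,103.571), P2=(91.508,59.486), P3=(64.108,74.590); sampled at t=k/8. Machine vertices: (16.278,41.516) → (14.833,49.227) → (20.810,58.407) → (31.559,68.055) → (44.429,77.168) → (56.769,84.742) → (65.929,89.775) → (69.259,91.265) → (64.108,88.208). Open path.

**Shape 5** — `<path>` cubic bezier, stroke `#ff00ff` → engrave (S344, F3932). Control points (SVG): P0=(55.088,93.744), P1=(58.165,114.504), P2=(63.822,40.996), P3=(39.625,57.676); sampled at t=k/8. Machine vertices: (55.088,69.054) → (56.299,65.328) → (57.373,68.277) → (57.928,75.741) → (57.584,85.558) → (55.962,95.566) → (52.682,103.604) → (47.363,107.510) → (39.625,105.122). Open path.

**Shape 6** — `<circle>` circle, stroke `#0000ff` → cut (S870, F938). Machine vertices: (144.313,113.022) → (141.400,127.668) → (133.103,140.085) → (120.686,148.382) → (106.040,151.295) → (91.394,148.382) → (78.977,140.085) → (70.680,127.668) → (67.767,113.022) → (70.680,98.376) → (78.977,85.959) → (91.394,77.662) → (106.040,74.749) → (120.686,77.662) → (133.103,85.959) → (141.400,98.376) → (144.313,113.022). Closed: final G1 returns to the first vertex.

(bCNC post)
(Date: synthetic)
G21
G90
G0 X74.775 Y130.970
M4 S344
G01 X130.419 Y130.970 F3932
G01 X130.419 Y94.067
G01 X74.775 Y94.067
G01 X74.775 Y130.970
M5
G0 X69.426 Y15.394
M4 S870
G01 X44.589 Y75.558 F938
M5
G0 X108.690 Y122.941
M4 S344
G01 X110.427 Y111.266 F3932
G01 X110.543 Y98.982
G01 X109.037 Y86.087
G01 X105.910 Y72.581
G01 X101.161 Y58.466
G01 X94.790 Y43.740
G01 X86.797 Y28.404
G01 X77.183 Y12.458
M5
G0 X16.278 Y41.516
M4 S870
G01 X14.833 Y49.227 F938
G01 X20.810 Y58.407
G01 X31.559 Y68.055
G01 X44.429 Y77.168
G01 X56.769 Y84.742
G01 X65.929 Y89.775
G01 X69.259 Y91.265
G01 X64.108 Y88.208
M5
G0 X55.088 Y69.054
M4 S344
G01 X56.299 Y65.328 F3932
G01 X57.373 Y68.277
G01 X57.928 Y75.741
G01 X57.584 Y85.558
G01 X55.962 Y95.566
G01 X52.682 Y103.604
G01 X47.363 Y107.510
G01 X39.625 Y105.122
M5
G0 X144.313 Y113.022
M4 S870
G01 X141.400 Y127.668 F938
G01 X133.103 Y140.085
G01 X120.686 Y148.382
G01 X106.040 Y151.295
G01 X91.394 Y148.382
G01 X78.977 Y140.085
G01 X70.680 Y127.668
G01 X67.767 Y113.022
G01 X70.680 Y98.376
G01 X78.977 Y85.959
G01 X91.394 Y77.662
G01 X106.040 Y74.749
G01 X120.686 Y77.662
G01 X133.103 Y85.959
G01 X141.400 Y98.376
G01 X144.313 Y113.022
M5
G0 X0.000 Y0.000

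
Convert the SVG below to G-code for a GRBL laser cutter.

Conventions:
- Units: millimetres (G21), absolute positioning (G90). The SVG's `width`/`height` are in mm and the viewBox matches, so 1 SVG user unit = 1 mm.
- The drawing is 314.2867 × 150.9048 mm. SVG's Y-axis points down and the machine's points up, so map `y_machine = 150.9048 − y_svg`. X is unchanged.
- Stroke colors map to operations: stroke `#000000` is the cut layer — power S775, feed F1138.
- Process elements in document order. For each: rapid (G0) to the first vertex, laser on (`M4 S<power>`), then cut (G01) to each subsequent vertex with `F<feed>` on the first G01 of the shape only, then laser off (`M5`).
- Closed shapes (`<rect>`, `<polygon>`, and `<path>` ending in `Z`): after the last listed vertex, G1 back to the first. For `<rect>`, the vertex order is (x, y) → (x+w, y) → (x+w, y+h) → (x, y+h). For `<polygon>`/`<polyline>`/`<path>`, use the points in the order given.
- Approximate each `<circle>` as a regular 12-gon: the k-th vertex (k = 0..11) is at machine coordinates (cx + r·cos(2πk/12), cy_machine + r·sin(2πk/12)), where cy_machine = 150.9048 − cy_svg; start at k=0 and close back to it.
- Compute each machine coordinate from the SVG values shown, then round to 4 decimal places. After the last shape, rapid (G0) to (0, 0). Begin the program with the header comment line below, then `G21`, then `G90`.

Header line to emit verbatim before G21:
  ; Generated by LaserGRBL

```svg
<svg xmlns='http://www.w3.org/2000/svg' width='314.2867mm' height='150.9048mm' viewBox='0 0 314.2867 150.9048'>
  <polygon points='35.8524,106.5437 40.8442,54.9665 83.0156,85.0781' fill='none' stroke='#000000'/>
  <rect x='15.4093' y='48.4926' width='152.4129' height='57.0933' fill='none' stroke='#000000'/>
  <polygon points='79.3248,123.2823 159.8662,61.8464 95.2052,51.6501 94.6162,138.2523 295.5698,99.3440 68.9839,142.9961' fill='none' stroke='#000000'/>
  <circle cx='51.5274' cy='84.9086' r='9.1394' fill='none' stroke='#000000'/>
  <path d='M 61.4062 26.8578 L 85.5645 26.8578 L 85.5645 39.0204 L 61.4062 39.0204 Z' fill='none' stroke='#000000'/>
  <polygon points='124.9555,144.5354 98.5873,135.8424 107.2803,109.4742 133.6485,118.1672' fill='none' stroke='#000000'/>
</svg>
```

viewBox `0 0 314.2867 150.9048` with mm width/height → 1 unit = 1 mm. Flip: y_m = 150.9048 − y_svg.

**Shape 1** — `<polygon>` regular polygon, stroke `#000000` → cut (S775, F1138). Machine vertices: (35.8524,44.3611) → (40.8442,95.9383) → (83.0156,65.8267) → (35.8524,44.3611). Closed: final G1 returns to the first vertex.

**Shape 2** — `<rect>` rectangle, stroke `#000000` → cut (S775, F1138). Machine vertices: (15.4093,102.4122) → (167.8222,102.4122) → (167.8222,45.3189) → (15.4093,45.3189) → (15.4093,102.4122). Closed: final G1 returns to the first vertex.

**Shape 3** — `<polygon>` closed polygon, stroke `#000000` → cut (S775, F1138). Machine vertices: (79.3248,27.6225) → (159.8662,89.0584) → (95.2052,99.2547) → (94.6162,12.6525) → (295.5698,51.5608) → (68.9839,7.9087) → (79.3248,27.6225). Closed: final G1 returns to the first vertex.

**Shape 4** — `<circle>` circle, stroke `#000000` → cut (S775, F1138). Machine vertices: (60.6668,65.9962) → (59.4424,70.5659) → (56.0971,73.9112) → (51.5274,75.1356) → (46.9577,73.9112) → (43.6124,70.5659) → (42.3880,65.9962) → (43.6124,61.4265) → (46.9577,58.0812) → (51.5274,56.8568) → (56.0971,58.0812) → (59.4424,61.4265) → (60.6668,65.9962). Closed: final G1 returns to the first vertex.

**Shape 5** — `<path>` rectangle, stroke `#000000` → cut (S775, F1138). Machine vertices: (61.4062,124.0470) → (85.5645,124.0470) → (85.5645,111.8844) → (61.4062,111.8844) → (61.4062,124.0470). Closed: final G1 returns to the first vertex.

**Shape 6** — `<polygon>` regular polygon, stroke `#000000` → cut (S775, F1138). Machine vertices: (124.9555,6.3694) → (98.5873,15.0624) → (107.2803,41.4306) → (133.6485,32.7376) → (124.9555,6.3694). Closed: final G1 returns to the first vertex.

; Generated by LaserGRBL
G21
G90
G0 X35.8524 Y44.3611
M4 S775
G01 X40.8442 Y95.9383 F1138
G01 X83.0156 Y65.8267
G01 X35.8524 Y44.3611
M5
G0 X15.4093 Y102.4122
M4 S775
G01 X167.8222 Y102.4122 F1138
G01 X167.8222 Y45.3189
G01 X15.4093 Y45.3189
G01 X15.4093 Y102.4122
M5
G0 X79.3248 Y27.6225
M4 S775
G01 X159.8662 Y89.0584 F1138
G01 X95.2052 Y99.2547
G01 X94.6162 Y12.6525
G01 X295.5698 Y51.5608
G01 X68.9839 Y7.9087
G01 X79.3248 Y27.6225
M5
G0 X60.6668 Y65.9962
M4 S775
G01 X59.4424 Y70.5659 F1138
G01 X56.0971 Y73.9112
G01 X51.5274 Y75.1356
G01 X46.9577 Y73.9112
G01 X43.6124 Y70.5659
G01 X42.3880 Y65.9962
G01 X43.6124 Y61.4265
G01 X46.9577 Y58.0812
G01 X51.5274 Y56.8568
G01 X56.0971 Y58.0812
G01 X59.4424 Y61.4265
G01 X60.6668 Y65.9962
M5
G0 X61.4062 Y124.0470
M4 S775
G01 X85.5645 Y124.0470 F1138
G01 X85.5645 Y111.8844
G01 X61.4062 Y111.8844
G01 X61.4062 Y124.0470
M5
G0 X124.9555 Y6.3694
M4 S775
G01 X98.5873 Y15.0624 F1138
G01 X107.2803 Y41.4306
G01 X133.6485 Y32.7376
G01 X124.9555 Y6.3694
M5
G0 X0.0000 Y0.0000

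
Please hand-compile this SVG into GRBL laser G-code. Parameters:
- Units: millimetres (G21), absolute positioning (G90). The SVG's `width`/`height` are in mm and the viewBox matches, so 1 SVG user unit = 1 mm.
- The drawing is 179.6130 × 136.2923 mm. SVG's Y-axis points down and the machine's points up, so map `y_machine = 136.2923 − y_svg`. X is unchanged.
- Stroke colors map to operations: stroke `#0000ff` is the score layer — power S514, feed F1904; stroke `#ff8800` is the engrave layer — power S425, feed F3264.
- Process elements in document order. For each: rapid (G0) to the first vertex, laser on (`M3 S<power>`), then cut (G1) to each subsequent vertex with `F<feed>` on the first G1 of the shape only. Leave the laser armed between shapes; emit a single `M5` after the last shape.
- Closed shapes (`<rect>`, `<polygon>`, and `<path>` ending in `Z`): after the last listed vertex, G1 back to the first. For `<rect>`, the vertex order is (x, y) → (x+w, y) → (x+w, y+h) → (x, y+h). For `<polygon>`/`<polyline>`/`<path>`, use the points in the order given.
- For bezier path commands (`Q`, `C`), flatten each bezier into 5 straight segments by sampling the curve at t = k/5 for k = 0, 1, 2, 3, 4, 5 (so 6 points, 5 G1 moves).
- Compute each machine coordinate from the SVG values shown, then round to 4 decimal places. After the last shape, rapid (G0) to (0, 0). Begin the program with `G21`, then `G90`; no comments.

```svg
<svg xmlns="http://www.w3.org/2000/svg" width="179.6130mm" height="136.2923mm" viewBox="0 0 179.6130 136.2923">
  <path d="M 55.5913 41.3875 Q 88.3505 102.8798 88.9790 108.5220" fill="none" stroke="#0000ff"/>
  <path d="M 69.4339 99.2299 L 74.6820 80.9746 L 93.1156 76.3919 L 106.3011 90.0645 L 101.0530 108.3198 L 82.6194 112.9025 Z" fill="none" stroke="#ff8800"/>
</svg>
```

viewBox `0 0 179.6130 136.2923` with mm width/height → 1 unit = 1 mm. Flip: y_m = 136.2923 − y_svg.

**Shape 1** — `<path>` quadratic bezier, stroke `#0000ff` → score (S514, F1904). Control points (SVG): P0=(55.5913,41.3875), P1=(88.3505,102.8798), P2=(88.9790,108.5220); sampled at t=k/5. Machine vertices: (55.5913,94.9048) → (67.4098,72.5419) → (76.6577,54.6470) → (83.3353,41.2201) → (87.4424,32.2612) → (88.9790,27.7703). Open path.

**Shape 2** — `<path>` regular polygon, stroke `#ff8800` → engrave (S425, F3264). Machine vertices: (69.4339,37.0624) → (74.6820,55.3177) → (93.1156,59.9004) → (106.3011,46.2278) → (101.0530,27.9725) → (82.6194,23.3898) → (69.4339,37.0624). Closed: final G1 returns to the first vertex.

G21
G90
G0 X55.5913 Y94.9048
M3 S514
G1 X67.4098 Y72.5419 F1904
G1 X76.6577 Y54.6470
G1 X83.3353 Y41.2201
G1 X87.4424 Y32.2612
G1 X88.9790 Y27.7703
G0 X69.4339 Y37.0624
M3 S425
G1 X74.6820 Y55.3177 F3264
G1 X93.1156 Y59.9004
G1 X106.3011 Y46.2278
G1 X101.0530 Y27.9725
G1 X82.6194 Y23.3898
G1 X69.4339 Y37.0624
M5
G0 X0.0000 Y0.0000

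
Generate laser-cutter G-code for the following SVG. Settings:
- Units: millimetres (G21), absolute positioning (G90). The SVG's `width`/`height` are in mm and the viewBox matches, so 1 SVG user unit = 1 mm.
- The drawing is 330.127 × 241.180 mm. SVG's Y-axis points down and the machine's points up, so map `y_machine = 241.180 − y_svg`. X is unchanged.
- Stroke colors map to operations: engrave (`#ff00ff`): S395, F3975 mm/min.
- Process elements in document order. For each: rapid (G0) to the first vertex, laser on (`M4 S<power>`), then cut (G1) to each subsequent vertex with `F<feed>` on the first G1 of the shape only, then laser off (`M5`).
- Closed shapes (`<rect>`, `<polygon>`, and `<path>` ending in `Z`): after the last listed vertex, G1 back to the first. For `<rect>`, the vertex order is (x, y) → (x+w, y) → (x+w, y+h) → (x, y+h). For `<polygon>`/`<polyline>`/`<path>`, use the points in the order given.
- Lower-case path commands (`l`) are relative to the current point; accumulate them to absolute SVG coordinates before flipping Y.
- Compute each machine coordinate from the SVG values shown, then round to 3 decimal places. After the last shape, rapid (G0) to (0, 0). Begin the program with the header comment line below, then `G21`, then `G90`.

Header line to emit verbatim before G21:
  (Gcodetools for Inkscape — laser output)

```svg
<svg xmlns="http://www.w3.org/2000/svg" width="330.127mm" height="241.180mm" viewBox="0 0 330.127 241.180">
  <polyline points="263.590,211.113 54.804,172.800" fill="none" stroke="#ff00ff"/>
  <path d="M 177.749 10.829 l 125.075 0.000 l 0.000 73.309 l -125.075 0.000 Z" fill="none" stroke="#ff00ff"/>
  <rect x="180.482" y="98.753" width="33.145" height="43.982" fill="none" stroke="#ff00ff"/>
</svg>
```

viewBox `0 0 330.127 241.180` with mm width/height → 1 unit = 1 mm. Flip: y_m = 241.180 − y_svg.

**Shape 1** — `<polyline>` line segment, stroke `#ff00ff` → engrave (S395, F3975). Machine vertices: (263.590,30.067) → (54.804,68.380). Open path.

**Shape 2** — `<path>` rectangle, stroke `#ff00ff` → engrave (S395, F3975). Machine vertices: (177.749,230.351) → (302.824,230.351) → (302.824,157.042) → (177.749,157.042) → (177.749,230.351). Closed: final G1 returns to the first vertex.

**Shape 3** — `<rect>` rectangle, stroke `#ff00ff` → engrave (S395, F3975). Machine vertices: (180.482,142.427) → (213.627,142.427) → (213.627,98.445) → (180.482,98.445) → (180.482,142.427). Closed: final G1 returns to the first vertex.

(Gcodetools for Inkscape — laser output)
G21
G90
G0 X263.590 Y30.067
M4 S395
G1 X54.804 Y68.380 F3975
M5
G0 X177.749 Y230.351
M4 S395
G1 X302.824 Y230.351 F3975
G1 X302.824 Y157.042
G1 X177.749 Y157.042
G1 X177.749 Y230.351
M5
G0 X180.482 Y142.427
M4 S395
G1 X213.627 Y142.427 F3975
G1 X213.627 Y98.445
G1 X180.482 Y98.445
G1 X180.482 Y142.427
M5
G0 X0.000 Y0.000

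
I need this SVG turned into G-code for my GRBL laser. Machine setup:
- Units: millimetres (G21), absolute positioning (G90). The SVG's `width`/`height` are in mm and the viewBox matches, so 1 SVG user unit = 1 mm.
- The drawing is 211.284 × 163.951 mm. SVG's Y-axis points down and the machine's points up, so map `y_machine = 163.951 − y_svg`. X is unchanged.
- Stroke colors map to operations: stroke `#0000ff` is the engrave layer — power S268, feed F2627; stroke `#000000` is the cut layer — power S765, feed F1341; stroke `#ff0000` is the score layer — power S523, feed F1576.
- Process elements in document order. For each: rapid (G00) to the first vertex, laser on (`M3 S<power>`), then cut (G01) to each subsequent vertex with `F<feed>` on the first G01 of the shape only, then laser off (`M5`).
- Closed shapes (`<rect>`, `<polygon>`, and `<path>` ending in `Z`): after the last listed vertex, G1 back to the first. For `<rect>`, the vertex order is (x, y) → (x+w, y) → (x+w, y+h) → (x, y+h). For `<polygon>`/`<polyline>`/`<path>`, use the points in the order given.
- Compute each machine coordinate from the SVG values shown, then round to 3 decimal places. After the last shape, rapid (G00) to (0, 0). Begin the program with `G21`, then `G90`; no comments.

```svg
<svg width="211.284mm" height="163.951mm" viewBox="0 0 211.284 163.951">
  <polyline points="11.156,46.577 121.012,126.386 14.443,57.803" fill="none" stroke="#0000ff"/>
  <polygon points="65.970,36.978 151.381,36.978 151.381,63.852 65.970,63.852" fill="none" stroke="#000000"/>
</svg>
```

1 u = 1 mm; y_m = 163.951 − y.

[1] `<polyline>` open polyline, #0000ff→engrave S268 F2627: (11.156,117.374) → (121.012,37.565) → (14.443,106.148)

[2] `<polygon>` rectangle, #000000→cut S765 F1341: (65.970,126.973) → (151.381,126.973) → (151.381,100.099) → (65.970,100.099) → (65.970,126.973) (closed)

G21
G90
G00 X11.156 Y117.374
M3 S268
G01 X121.012 Y37.565 F2627
G01 X14.443 Y106.148
M5
G00 X65.970 Y126.973
M3 S765
G01 X151.381 Y126.973 F1341
G01 X151.381 Y100.099
G01 X65.970 Y100.099
G01 X65.970 Y126.973
M5
G00 X0.000 Y0.000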